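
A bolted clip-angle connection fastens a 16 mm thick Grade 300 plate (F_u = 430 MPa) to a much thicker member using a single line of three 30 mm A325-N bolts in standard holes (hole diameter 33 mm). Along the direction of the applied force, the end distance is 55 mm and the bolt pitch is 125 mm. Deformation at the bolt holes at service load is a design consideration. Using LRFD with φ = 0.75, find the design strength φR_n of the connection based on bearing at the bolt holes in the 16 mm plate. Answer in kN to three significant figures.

981 kN

Per bolt r_n = 1.2 l_c t F_u ≤ 2.4 d t F_u; upper limit = 2.4 × 30 × 16 × 430 / 1000 = 495.4 kN.
Edge bolt: l_c = 55 − 33/2 = 38.5 mm → 1.2 × 38.5 × 16 × 430 / 1000 = 317.9 → r_n = 317.9 kN.
Interior bolts: l_c = 125 − 33 = 92 mm → 1.2 × 92 × 16 × 430 / 1000 = 759.6 → r_n = 495.4 kN.
R_n = 1 × 317.9 + 2 × 495.4 = 1309 kN.
Design strength φR_n = 0.75 × 1309 = 981 kN.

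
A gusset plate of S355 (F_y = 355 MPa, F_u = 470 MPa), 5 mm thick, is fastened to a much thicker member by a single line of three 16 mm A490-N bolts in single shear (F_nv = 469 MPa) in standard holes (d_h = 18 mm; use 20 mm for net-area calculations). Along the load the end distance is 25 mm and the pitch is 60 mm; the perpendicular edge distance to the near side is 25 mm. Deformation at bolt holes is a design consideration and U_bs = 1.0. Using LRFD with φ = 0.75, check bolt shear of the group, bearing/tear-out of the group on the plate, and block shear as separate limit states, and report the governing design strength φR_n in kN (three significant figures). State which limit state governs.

127 kN (block shear governs)

Bolt shear: A_b = π·16²/4 = 201.1 mm²; R_n = 469 × 201.1 × 3 × 1 / 1000 = 282.9 kN → 0.75 × 282.9 = 212 kN.
Bearing: edge l_c = 16, r_n = 45.12 kN; interior l_c = 42, r_n = 90.24 kN; R_n = 45.12 + 2·90.24 = 225.6 kN → 169 kN.
Block shear: A_gv = 725, A_nv = 475, A_nt = 75 mm²; R_n = min(0.6F_uA_nv, 0.6F_yA_gv) + U_bs·F_u·A_nt = 169.2 kN → 127 kN.
Block shear governs: 127 kN.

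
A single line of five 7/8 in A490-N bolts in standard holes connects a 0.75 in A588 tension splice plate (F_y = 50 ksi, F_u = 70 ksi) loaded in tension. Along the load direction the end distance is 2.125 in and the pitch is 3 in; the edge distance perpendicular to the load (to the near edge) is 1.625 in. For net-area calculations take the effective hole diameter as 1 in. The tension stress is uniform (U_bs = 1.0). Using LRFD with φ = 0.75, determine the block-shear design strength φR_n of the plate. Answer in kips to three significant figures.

272 kips

Shear plane L_v = 2.125 + 4·3 = 14.12 in; A_gv = 14.12 × 0.75 = 10.59 in².
A_nv = (14.12 − 4.5·1) × 0.75 = 7.219 in².
A_nt = (1.625 − 0.5·1) × 0.75 = 0.8438 in².
0.6 F_u A_nv = 303.2 kips; 0.6 F_y A_gv = 317.8 kips → shear rupture governs the shear term.
R_n = 303.2 + 1.0 × 70 × 0.8438 = 362.2 kips.
Design strength φR_n = 0.75 × 362.2 = 272 kips.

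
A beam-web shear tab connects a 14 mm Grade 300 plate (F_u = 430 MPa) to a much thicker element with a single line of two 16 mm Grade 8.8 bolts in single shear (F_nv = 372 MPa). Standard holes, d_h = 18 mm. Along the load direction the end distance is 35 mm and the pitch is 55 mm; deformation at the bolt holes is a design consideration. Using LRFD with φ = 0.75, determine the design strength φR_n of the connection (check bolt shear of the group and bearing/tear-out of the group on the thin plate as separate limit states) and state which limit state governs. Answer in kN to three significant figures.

112 kN (bolt shear governs)

Bolt shear: A_b = π·16²/4 = 201.1 mm²; R_n = 372 × 201.1 × 2 × 1 / 1000 = 149.6 kN → 0.75 × 149.6 = 112 kN.
Bearing (1.2 l_c t F_u ≤ 2.4 d t F_u): upper limit = 2.4·16·14·430 / 1000 = 231.2 kN.
  Edge l_c = 35 − 18/2 = 26 → r_n = 187.8 kN; interior l_c = 55 − 18 = 37 → r_n = 231.2 kN.
  R_n,bearing = 1·187.8 + 1·231.2 = 419 kN → 0.75 × 419 = 314 kN.
Bolt shear governs: 112 kN.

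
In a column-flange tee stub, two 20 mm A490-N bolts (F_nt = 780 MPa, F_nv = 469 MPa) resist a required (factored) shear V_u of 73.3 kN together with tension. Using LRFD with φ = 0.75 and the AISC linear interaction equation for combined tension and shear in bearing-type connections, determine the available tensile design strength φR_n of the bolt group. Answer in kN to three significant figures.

A_b = π·20²/4 = 314.2 mm²; f_rv = 73.3 × 1000 / (2 × 314.2) = 116.7 MPa.
F'_nt = 1.3 F_nt − (F_nt / φF_nv) f_rv = 1.3·780 − (780/(0.75·469))·116.7 = 755.3 MPa, capped at F_nt → F'_nt = 755.3 MPa.
R_n = F'_nt · A_b · n = 755.3 × 314.2 × 2 / 1000 = 474.6 kN.
Design strength φR_n = 0.75 × 474.6 = 356 kN.

356 kN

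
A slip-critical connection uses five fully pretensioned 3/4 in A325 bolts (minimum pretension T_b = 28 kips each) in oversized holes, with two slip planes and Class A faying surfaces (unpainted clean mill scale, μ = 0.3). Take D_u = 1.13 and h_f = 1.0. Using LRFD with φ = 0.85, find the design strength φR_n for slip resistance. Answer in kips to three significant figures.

R_n = μ · D_u · h_f · T_b · n_s · n_b = 0.3 × 1.13 × 1.0 × 28 × 2 × 5 = 94.92 kips.
Design strength φR_n = 0.85 × 94.92 = 80.7 kips.

80.7 kips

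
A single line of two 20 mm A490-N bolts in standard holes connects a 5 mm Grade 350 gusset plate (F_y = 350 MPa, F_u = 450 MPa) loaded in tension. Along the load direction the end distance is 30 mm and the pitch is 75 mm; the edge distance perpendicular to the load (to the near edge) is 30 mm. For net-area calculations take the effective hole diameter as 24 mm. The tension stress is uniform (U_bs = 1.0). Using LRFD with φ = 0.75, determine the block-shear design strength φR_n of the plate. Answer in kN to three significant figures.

100 kN

Shear plane L_v = 30 + 1·75 = 105 mm; A_gv = 105 × 5 = 525 mm².
A_nv = (105 − 1.5·24) × 5 = 345 mm².
A_nt = (30 − 0.5·24) × 5 = 90 mm².
0.6 F_u A_nv = 93.15 kN; 0.6 F_y A_gv = 110.2 kN → shear rupture governs the shear term.
R_n = 93.15 + 1.0 × 450 × 90 / 1000 = 133.7 kN.
Design strength φR_n = 0.75 × 133.7 = 100 kN.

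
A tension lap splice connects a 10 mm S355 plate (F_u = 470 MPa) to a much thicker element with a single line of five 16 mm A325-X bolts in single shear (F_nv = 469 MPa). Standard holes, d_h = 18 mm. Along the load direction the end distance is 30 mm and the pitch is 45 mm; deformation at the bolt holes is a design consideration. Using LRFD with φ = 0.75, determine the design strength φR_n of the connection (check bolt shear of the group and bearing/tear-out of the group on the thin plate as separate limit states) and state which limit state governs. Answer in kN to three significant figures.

Bolt shear: A_b = π·16²/4 = 201.1 mm²; R_n = 469 × 201.1 × 5 × 1 / 1000 = 471.5 kN → 0.75 × 471.5 = 354 kN.
Bearing (1.2 l_c t F_u ≤ 2.4 d t F_u): upper limit = 2.4·16·10·470 / 1000 = 180.5 kN.
  Edge l_c = 30 − 18/2 = 21 → r_n = 118.4 kN; interior l_c = 45 − 18 = 27 → r_n = 152.3 kN.
  R_n,bearing = 1·118.4 + 4·152.3 = 727.6 kN → 0.75 × 727.6 = 546 kN.
Bolt shear governs: 354 kN.

354 kN (bolt shear governs)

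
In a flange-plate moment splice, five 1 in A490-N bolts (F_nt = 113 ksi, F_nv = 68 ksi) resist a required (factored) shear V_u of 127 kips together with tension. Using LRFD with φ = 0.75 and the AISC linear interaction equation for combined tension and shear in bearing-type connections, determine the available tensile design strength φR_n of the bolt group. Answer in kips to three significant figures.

A_b = π·1²/4 = 0.7854 in²; f_rv = 127 / (5 × 0.7854) = 32.34 ksi.
F'_nt = 1.3 F_nt − (F_nt / φF_nv) f_rv = 1.3·113 − (113/(0.75·68))·32.34 = 75.24 ksi, capped at F_nt → F'_nt = 75.24 ksi.
R_n = F'_nt · A_b · n = 75.24 × 0.7854 × 5 = 295.5 kips.
Design strength φR_n = 0.75 × 295.5 = 222 kips.

222 kips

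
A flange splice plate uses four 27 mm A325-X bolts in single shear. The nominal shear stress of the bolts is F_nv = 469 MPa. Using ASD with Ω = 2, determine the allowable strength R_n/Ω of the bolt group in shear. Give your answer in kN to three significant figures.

A_b = π × 27² / 4 = 572.6 mm².
R_n = F_nv · A_b · n · n_s = 469 × 572.6 × 4 × 1 / 1000 = 1074 kN.
Allowable strength R_n/Ω = 1074 / 2 = 537 kN.

537 kN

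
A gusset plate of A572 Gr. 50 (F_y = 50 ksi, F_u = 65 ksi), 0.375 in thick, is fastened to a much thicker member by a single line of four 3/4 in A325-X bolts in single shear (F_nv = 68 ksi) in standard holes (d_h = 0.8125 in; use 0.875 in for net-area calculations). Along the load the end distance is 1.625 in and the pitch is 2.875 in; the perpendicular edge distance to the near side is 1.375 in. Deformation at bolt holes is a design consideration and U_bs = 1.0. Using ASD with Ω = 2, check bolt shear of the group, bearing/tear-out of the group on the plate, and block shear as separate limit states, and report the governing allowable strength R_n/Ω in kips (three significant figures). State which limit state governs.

60.1 kips (bolt shear governs)

Bolt shear: A_b = π·0.75²/4 = 0.4418 in²; R_n = 68 × 0.4418 × 4 × 1 = 120.2 kips → 120.2 / 2 = 60.1 kips.
Bearing: edge l_c = 1.219, r_n = 35.65 kips; interior l_c = 2.062, r_n = 43.87 kips; R_n = 35.65 + 3·43.87 = 167.3 kips → 83.6 kips.
Block shear: A_gv = 3.844, A_nv = 2.695, A_nt = 0.3516 in²; R_n = min(0.6F_uA_nv, 0.6F_yA_gv) + U_bs·F_u·A_nt = 128 kips → 64 kips.
Bolt shear governs: 60.1 kips.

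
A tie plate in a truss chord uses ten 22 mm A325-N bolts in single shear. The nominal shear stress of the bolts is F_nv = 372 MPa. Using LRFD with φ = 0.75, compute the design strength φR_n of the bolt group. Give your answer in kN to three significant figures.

1060 kN

A_b = π × 22² / 4 = 380.1 mm².
R_n = F_nv · A_b · n · n_s = 372 × 380.1 × 10 × 1 / 1000 = 1414 kN.
Design strength φR_n = 0.75 × 1414 = 1060 kN.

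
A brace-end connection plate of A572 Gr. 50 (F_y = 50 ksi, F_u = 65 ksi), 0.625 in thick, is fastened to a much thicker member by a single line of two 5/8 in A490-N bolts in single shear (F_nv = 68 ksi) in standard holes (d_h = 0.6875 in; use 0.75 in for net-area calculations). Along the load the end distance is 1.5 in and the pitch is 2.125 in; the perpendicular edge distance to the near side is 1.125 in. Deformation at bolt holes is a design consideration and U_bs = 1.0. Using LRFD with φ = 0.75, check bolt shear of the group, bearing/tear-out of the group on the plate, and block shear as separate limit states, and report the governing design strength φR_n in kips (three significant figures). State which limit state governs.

Bolt shear: A_b = π·0.625²/4 = 0.3068 in²; R_n = 68 × 0.3068 × 2 × 1 = 41.72 kips → 0.75 × 41.72 = 31.3 kips.
Bearing: edge l_c = 1.156, r_n = 56.37 kips; interior l_c = 1.438, r_n = 60.94 kips; R_n = 56.37 + 1·60.94 = 117.3 kips → 88 kips.
Block shear: A_gv = 2.266, A_nv = 1.562, A_nt = 0.4688 in²; R_n = min(0.6F_uA_nv, 0.6F_yA_gv) + U_bs·F_u·A_nt = 91.41 kips → 68.6 kips.
Bolt shear governs: 31.3 kips.

31.3 kips (bolt shear governs)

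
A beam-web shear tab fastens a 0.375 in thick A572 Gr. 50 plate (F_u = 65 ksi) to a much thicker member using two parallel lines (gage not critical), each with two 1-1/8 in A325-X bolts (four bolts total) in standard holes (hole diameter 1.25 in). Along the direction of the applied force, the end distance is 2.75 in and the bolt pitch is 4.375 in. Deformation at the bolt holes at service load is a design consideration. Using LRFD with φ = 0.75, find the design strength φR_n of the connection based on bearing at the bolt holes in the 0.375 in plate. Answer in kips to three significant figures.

Per bolt r_n = 1.2 l_c t F_u ≤ 2.4 d t F_u; upper limit = 2.4 × 1.125 × 0.375 × 65 = 65.81 kips.
Edge bolt: l_c = 2.75 − 1.25/2 = 2.125 in → 1.2 × 2.125 × 0.375 × 65 = 62.16 → r_n = 62.16 kips.
Interior bolts: l_c = 4.375 − 1.25 = 3.125 in → 1.2 × 3.125 × 0.375 × 65 = 91.41 → r_n = 65.81 kips.
R_n = 2 × 62.16 + 2 × 65.81 = 255.9 kips.
Design strength φR_n = 0.75 × 255.9 = 192 kips.

192 kips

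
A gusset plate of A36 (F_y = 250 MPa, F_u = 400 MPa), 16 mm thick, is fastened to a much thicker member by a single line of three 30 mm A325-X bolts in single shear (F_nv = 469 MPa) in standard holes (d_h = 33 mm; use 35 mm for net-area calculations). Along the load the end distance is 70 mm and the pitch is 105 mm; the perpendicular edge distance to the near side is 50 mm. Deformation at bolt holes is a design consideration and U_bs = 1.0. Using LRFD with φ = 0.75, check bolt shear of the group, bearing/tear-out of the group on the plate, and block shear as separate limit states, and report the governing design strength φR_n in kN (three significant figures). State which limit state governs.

Bolt shear: A_b = π·30²/4 = 706.9 mm²; R_n = 469 × 706.9 × 3 × 1 / 1000 = 994.5 kN → 0.75 × 994.5 = 746 kN.
Bearing: edge l_c = 53.5, r_n = 410.9 kN; interior l_c = 72, r_n = 460.8 kN; R_n = 410.9 + 2·460.8 = 1332 kN → 999 kN.
Block shear: A_gv = 4480, A_nv = 3080, A_nt = 520 mm²; R_n = min(0.6F_uA_nv, 0.6F_yA_gv) + U_bs·F_u·A_nt = 880 kN → 660 kN.
Block shear governs: 660 kN.

660 kN (block shear governs)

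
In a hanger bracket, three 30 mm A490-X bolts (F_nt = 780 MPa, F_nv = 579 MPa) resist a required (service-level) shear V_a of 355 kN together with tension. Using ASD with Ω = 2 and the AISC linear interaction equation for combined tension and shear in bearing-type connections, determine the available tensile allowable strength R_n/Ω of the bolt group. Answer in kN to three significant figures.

A_b = π·30²/4 = 706.9 mm²; f_rv = 355 × 1000 / (3 × 706.9) = 167.4 MPa.
F'_nt = 1.3 F_nt − (Ω F_nt / F_nv) f_rv = 1.3·780 − (2·780/579)·167.4 = 563 MPa, capped at F_nt → F'_nt = 563 MPa.
R_n = F'_nt · A_b · n = 563 × 706.9 × 3 / 1000 = 1194 kN.
Allowable strength R_n/Ω = 1194 / 2 = 597 kN.

597 kN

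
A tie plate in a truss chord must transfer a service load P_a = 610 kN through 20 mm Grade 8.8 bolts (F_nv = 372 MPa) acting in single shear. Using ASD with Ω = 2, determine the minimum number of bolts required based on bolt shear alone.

A_b = π·20²/4 = 314.2 mm².
Per-bolt allowable strength R_n/Ω = 372 × 314.2 × 1 / 1000 / 2 = 58.43 kN.
n ≥ 610 / 58.43 = 10.44 → use 11 bolts.

11 bolts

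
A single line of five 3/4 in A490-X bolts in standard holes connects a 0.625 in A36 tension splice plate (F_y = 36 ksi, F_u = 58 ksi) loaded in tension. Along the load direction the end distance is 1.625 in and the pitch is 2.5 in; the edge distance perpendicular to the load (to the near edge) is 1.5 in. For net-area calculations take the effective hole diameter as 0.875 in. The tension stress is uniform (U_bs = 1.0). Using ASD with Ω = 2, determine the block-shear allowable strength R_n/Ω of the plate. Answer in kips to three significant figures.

Shear plane L_v = 1.625 + 4·2.5 = 11.62 in; A_gv = 11.62 × 0.625 = 7.266 in².
A_nv = (11.62 − 4.5·0.875) × 0.625 = 4.805 in².
A_nt = (1.5 − 0.5·0.875) × 0.625 = 0.6641 in².
0.6 F_u A_nv = 167.2 kips; 0.6 F_y A_gv = 156.9 kips → shear yielding governs the shear term.
R_n = 156.9 + 1.0 × 58 × 0.6641 = 195.5 kips.
Allowable strength R_n/Ω = 195.5 / 2 = 97.7 kips.

97.7 kips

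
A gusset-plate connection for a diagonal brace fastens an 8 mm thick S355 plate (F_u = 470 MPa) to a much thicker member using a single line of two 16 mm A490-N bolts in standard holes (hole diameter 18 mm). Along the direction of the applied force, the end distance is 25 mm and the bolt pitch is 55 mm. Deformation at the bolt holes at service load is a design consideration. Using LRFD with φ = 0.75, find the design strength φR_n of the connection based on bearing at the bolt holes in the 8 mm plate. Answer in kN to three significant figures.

Per bolt r_n = 1.2 l_c t F_u ≤ 2.4 d t F_u; upper limit = 2.4 × 16 × 8 × 470 / 1000 = 144.4 kN.
Edge bolt: l_c = 25 − 18/2 = 16 mm → 1.2 × 16 × 8 × 470 / 1000 = 72.19 → r_n = 72.19 kN.
Interior bolts: l_c = 55 − 18 = 37 mm → 1.2 × 37 × 8 × 470 / 1000 = 166.9 → r_n = 144.4 kN.
R_n = 1 × 72.19 + 1 × 144.4 = 216.6 kN.
Design strength φR_n = 0.75 × 216.6 = 162 kN.

162 kN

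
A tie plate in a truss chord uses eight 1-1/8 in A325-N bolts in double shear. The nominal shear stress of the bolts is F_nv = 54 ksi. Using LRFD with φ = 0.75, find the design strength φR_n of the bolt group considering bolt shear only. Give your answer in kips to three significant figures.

644 kips

A_b = π × 1.125² / 4 = 0.994 in².
R_n = F_nv · A_b · n · n_s = 54 × 0.994 × 8 × 2 = 858.8 kips.
Design strength φR_n = 0.75 × 858.8 = 644 kips.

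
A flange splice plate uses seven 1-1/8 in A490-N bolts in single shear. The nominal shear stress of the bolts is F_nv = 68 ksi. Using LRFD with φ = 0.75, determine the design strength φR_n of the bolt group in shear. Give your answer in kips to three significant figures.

A_b = π × 1.125² / 4 = 0.994 in².
R_n = F_nv · A_b · n · n_s = 68 × 0.994 × 7 × 1 = 473.2 kips.
Design strength φR_n = 0.75 × 473.2 = 355 kips.

355 kips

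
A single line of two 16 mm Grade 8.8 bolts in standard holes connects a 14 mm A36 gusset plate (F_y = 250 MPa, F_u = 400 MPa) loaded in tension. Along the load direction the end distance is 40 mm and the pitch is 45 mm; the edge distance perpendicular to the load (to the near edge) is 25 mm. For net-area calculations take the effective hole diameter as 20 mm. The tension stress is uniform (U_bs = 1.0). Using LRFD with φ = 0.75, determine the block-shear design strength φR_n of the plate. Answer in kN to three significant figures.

Shear plane L_v = 40 + 1·45 = 85 mm; A_gv = 85 × 14 = 1190 mm².
A_nv = (85 − 1.5·20) × 14 = 770 mm².
A_nt = (25 − 0.5·20) × 14 = 210 mm².
0.6 F_u A_nv = 184.8 kN; 0.6 F_y A_gv = 178.5 kN → shear yielding governs the shear term.
R_n = 178.5 + 1.0 × 400 × 210 / 1000 = 262.5 kN.
Design strength φR_n = 0.75 × 262.5 = 197 kN.

197 kN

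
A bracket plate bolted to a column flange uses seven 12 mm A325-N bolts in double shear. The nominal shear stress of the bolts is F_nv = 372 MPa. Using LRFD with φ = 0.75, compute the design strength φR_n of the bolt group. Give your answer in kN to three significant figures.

442 kN

A_b = π × 12² / 4 = 113.1 mm².
R_n = F_nv · A_b · n · n_s = 372 × 113.1 × 7 × 2 / 1000 = 589 kN.
Design strength φR_n = 0.75 × 589 = 442 kN.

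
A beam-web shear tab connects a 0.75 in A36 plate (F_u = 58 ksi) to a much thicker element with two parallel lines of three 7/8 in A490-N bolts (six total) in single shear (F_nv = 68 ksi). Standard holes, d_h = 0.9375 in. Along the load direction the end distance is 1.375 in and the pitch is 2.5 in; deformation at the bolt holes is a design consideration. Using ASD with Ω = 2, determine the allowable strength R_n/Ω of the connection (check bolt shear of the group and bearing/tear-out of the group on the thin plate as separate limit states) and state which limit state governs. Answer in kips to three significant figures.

Bolt shear: A_b = π·0.875²/4 = 0.6013 in²; R_n = 68 × 0.6013 × 6 × 1 = 245.3 kips → 245.3 / 2 = 123 kips.
Bearing (1.2 l_c t F_u ≤ 2.4 d t F_u): upper limit = 2.4·0.875·0.75·58 = 91.35 kips.
  Edge l_c = 1.375 − 0.9375/2 = 0.9062 → r_n = 47.31 kips; interior l_c = 2.5 − 0.9375 = 1.562 → r_n = 81.56 kips.
  R_n,bearing = 2·47.31 + 4·81.56 = 420.9 kips → 420.9 / 2 = 210 kips.
Bolt shear governs: 123 kips.

123 kips (bolt shear governs)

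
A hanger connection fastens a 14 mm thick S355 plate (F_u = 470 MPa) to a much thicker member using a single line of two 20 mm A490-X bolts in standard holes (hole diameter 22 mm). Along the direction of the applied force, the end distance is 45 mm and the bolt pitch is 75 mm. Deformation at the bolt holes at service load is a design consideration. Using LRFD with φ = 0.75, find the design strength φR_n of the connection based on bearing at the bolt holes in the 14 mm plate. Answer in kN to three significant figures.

438 kN

Per bolt r_n = 1.2 l_c t F_u ≤ 2.4 d t F_u; upper limit = 2.4 × 20 × 14 × 470 / 1000 = 315.8 kN.
Edge bolt: l_c = 45 − 22/2 = 34 mm → 1.2 × 34 × 14 × 470 / 1000 = 268.5 → r_n = 268.5 kN.
Interior bolts: l_c = 75 − 22 = 53 mm → 1.2 × 53 × 14 × 470 / 1000 = 418.5 → r_n = 315.8 kN.
R_n = 1 × 268.5 + 1 × 315.8 = 584.3 kN.
Design strength φR_n = 0.75 × 584.3 = 438 kN.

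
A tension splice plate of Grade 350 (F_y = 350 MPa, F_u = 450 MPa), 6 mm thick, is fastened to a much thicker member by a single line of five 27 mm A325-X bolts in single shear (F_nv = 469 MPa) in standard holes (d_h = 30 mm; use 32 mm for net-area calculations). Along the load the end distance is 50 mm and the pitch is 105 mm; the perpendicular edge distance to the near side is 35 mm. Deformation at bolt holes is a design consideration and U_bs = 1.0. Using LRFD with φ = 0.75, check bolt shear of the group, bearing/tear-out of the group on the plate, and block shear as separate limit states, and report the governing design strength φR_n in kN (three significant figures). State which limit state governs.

435 kN (block shear governs)

Bolt shear: A_b = π·27²/4 = 572.6 mm²; R_n = 469 × 572.6 × 5 × 1 / 1000 = 1343 kN → 0.75 × 1343 = 1010 kN.
Bearing: edge l_c = 35, r_n = 113.4 kN; interior l_c = 75, r_n = 175 kN; R_n = 113.4 + 4·175 = 813.2 kN → 610 kN.
Block shear: A_gv = 2820, A_nv = 1956, A_nt = 114 mm²; R_n = min(0.6F_uA_nv, 0.6F_yA_gv) + U_bs·F_u·A_nt = 579.4 kN → 435 kN.
Block shear governs: 435 kN.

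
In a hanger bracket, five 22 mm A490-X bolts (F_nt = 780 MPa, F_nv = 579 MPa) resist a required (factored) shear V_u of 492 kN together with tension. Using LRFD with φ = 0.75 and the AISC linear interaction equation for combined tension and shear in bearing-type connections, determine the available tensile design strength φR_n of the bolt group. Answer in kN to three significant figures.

783 kN

A_b = π·22²/4 = 380.1 mm²; f_rv = 492 × 1000 / (5 × 380.1) = 258.9 MPa.
F'_nt = 1.3 F_nt − (F_nt / φF_nv) f_rv = 1.3·780 − (780/(0.75·579))·258.9 = 549 MPa, capped at F_nt → F'_nt = 549 MPa.
R_n = F'_nt · A_b · n = 549 × 380.1 × 5 / 1000 = 1044 kN.
Design strength φR_n = 0.75 × 1044 = 783 kN.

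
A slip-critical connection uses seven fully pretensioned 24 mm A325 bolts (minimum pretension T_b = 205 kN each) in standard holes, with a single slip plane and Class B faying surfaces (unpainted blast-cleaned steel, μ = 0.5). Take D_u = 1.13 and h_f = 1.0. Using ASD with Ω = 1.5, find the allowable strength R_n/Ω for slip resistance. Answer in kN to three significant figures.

R_n = μ · D_u · h_f · T_b · n_s · n_b = 0.5 × 1.13 × 1.0 × 205 × 1 × 7 = 810.8 kN.
Allowable strength R_n/Ω = 810.8 / 1.5 = 541 kN.

541 kN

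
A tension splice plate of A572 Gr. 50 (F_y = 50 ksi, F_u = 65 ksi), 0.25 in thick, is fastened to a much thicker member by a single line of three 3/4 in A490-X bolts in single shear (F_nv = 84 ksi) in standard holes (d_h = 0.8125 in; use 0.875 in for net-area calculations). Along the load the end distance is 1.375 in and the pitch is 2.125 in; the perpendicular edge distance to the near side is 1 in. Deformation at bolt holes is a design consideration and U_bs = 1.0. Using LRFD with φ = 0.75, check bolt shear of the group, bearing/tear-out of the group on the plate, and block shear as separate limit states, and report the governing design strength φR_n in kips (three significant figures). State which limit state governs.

Bolt shear: A_b = π·0.75²/4 = 0.4418 in²; R_n = 84 × 0.4418 × 3 × 1 = 111.3 kips → 0.75 × 111.3 = 83.5 kips.
Bearing: edge l_c = 0.9688, r_n = 18.89 kips; interior l_c = 1.312, r_n = 25.59 kips; R_n = 18.89 + 2·25.59 = 70.08 kips → 52.6 kips.
Block shear: A_gv = 1.406, A_nv = 0.8594, A_nt = 0.1406 in²; R_n = min(0.6F_uA_nv, 0.6F_yA_gv) + U_bs·F_u·A_nt = 42.66 kips → 32 kips.
Block shear governs: 32 kips.

32 kips (block shear governs)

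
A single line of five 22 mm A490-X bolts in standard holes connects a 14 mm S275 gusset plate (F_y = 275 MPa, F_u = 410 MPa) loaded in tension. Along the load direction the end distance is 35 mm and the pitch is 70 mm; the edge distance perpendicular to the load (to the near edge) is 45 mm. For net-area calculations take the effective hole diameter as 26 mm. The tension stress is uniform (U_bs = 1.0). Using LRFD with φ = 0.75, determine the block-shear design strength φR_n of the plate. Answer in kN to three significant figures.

649 kN

Shear plane L_v = 35 + 4·70 = 315 mm; A_gv = 315 × 14 = 4410 mm².
A_nv = (315 − 4.5·26) × 14 = 2772 mm².
A_nt = (45 − 0.5·26) × 14 = 448 mm².
0.6 F_u A_nv = 681.9 kN; 0.6 F_y A_gv = 727.6 kN → shear rupture governs the shear term.
R_n = 681.9 + 1.0 × 410 × 448 / 1000 = 865.6 kN.
Design strength φR_n = 0.75 × 865.6 = 649 kN.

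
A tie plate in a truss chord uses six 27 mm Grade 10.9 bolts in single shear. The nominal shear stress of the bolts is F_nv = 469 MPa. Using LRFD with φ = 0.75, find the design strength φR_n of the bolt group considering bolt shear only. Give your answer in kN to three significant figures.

1210 kN

A_b = π × 27² / 4 = 572.6 mm².
R_n = F_nv · A_b · n · n_s = 469 × 572.6 × 6 × 1 / 1000 = 1611 kN.
Design strength φR_n = 0.75 × 1611 = 1210 kN.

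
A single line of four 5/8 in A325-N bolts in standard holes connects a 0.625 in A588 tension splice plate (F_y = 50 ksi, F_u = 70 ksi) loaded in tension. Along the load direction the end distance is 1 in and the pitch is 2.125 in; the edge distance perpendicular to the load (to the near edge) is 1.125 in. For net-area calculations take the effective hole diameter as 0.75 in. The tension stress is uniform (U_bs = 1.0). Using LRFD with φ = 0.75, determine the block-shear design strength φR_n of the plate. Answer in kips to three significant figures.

Shear plane L_v = 1 + 3·2.125 = 7.375 in; A_gv = 7.375 × 0.625 = 4.609 in².
A_nv = (7.375 − 3.5·0.75) × 0.625 = 2.969 in².
A_nt = (1.125 − 0.5·0.75) × 0.625 = 0.4688 in².
0.6 F_u A_nv = 124.7 kips; 0.6 F_y A_gv = 138.3 kips → shear rupture governs the shear term.
R_n = 124.7 + 1.0 × 70 × 0.4688 = 157.5 kips.
Design strength φR_n = 0.75 × 157.5 = 118 kips.

118 kips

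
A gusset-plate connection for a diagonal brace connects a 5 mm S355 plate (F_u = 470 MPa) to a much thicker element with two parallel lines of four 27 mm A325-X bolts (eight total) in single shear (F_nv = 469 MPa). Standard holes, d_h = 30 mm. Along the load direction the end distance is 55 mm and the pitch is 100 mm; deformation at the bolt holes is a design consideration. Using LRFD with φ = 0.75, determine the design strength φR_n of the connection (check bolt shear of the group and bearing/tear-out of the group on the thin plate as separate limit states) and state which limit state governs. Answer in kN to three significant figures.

854 kN (bearing governs)

Bolt shear: A_b = π·27²/4 = 572.6 mm²; R_n = 469 × 572.6 × 8 × 1 / 1000 = 2148 kN → 0.75 × 2148 = 1610 kN.
Bearing (1.2 l_c t F_u ≤ 2.4 d t F_u): upper limit = 2.4·27·5·470 / 1000 = 152.3 kN.
  Edge l_c = 55 − 30/2 = 40 → r_n = 112.8 kN; interior l_c = 100 − 30 = 70 → r_n = 152.3 kN.
  R_n,bearing = 2·112.8 + 6·152.3 = 1139 kN → 0.75 × 1139 = 854 kN.
Bearing governs: 854 kN.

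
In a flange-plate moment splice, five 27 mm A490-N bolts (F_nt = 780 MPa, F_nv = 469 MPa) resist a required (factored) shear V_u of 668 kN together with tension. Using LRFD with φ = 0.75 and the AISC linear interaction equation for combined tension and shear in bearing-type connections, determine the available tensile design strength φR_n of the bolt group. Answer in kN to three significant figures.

1070 kN

A_b = π·27²/4 = 572.6 mm²; f_rv = 668 × 1000 / (5 × 572.6) = 233.3 MPa.
F'_nt = 1.3 F_nt − (F_nt / φF_nv) f_rv = 1.3·780 − (780/(0.75·469))·233.3 = 496.6 MPa, capped at F_nt → F'_nt = 496.6 MPa.
R_n = F'_nt · A_b · n = 496.6 × 572.6 × 5 / 1000 = 1422 kN.
Design strength φR_n = 0.75 × 1422 = 1070 kN.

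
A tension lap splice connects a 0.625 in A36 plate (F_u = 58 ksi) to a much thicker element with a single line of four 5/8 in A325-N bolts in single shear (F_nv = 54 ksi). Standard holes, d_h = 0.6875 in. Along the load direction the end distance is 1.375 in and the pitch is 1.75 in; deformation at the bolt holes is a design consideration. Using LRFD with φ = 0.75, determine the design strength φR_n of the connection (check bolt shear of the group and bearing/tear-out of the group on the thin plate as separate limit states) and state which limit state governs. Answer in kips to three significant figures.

49.7 kips (bolt shear governs)

Bolt shear: A_b = π·0.625²/4 = 0.3068 in²; R_n = 54 × 0.3068 × 4 × 1 = 66.27 kips → 0.75 × 66.27 = 49.7 kips.
Bearing (1.2 l_c t F_u ≤ 2.4 d t F_u): upper limit = 2.4·0.625·0.625·58 = 54.38 kips.
  Edge l_c = 1.375 − 0.6875/2 = 1.031 → r_n = 44.86 kips; interior l_c = 1.75 − 0.6875 = 1.062 → r_n = 46.22 kips.
  R_n,bearing = 1·44.86 + 3·46.22 = 183.5 kips → 0.75 × 183.5 = 138 kips.
Bolt shear governs: 49.7 kips.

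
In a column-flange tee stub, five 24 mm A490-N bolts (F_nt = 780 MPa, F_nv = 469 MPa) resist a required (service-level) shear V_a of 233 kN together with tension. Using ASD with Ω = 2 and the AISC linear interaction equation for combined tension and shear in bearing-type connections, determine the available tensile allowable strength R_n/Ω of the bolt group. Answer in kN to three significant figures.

759 kN

A_b = π·24²/4 = 452.4 mm²; f_rv = 233 × 1000 / (5 × 452.4) = 103 MPa.
F'_nt = 1.3 F_nt − (Ω F_nt / F_nv) f_rv = 1.3·780 − (2·780/469)·103 = 671.4 MPa, capped at F_nt → F'_nt = 671.4 MPa.
R_n = F'_nt · A_b · n = 671.4 × 452.4 × 5 / 1000 = 1519 kN.
Allowable strength R_n/Ω = 1519 / 2 = 759 kN.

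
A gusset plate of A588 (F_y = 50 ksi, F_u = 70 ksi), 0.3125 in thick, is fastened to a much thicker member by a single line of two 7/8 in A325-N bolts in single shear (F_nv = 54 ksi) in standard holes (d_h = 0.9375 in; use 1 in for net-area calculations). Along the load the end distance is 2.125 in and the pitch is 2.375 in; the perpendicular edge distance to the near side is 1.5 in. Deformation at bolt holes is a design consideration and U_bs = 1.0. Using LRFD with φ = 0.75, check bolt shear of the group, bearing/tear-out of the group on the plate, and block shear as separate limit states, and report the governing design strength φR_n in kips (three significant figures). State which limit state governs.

45.9 kips (block shear governs)

Bolt shear: A_b = π·0.875²/4 = 0.6013 in²; R_n = 54 × 0.6013 × 2 × 1 = 64.94 kips → 0.75 × 64.94 = 48.7 kips.
Bearing: edge l_c = 1.656, r_n = 43.48 kips; interior l_c = 1.438, r_n = 37.73 kips; R_n = 43.48 + 1·37.73 = 81.21 kips → 60.9 kips.
Block shear: A_gv = 1.406, A_nv = 0.9375, A_nt = 0.3125 in²; R_n = min(0.6F_uA_nv, 0.6F_yA_gv) + U_bs·F_u·A_nt = 61.25 kips → 45.9 kips.
Block shear governs: 45.9 kips.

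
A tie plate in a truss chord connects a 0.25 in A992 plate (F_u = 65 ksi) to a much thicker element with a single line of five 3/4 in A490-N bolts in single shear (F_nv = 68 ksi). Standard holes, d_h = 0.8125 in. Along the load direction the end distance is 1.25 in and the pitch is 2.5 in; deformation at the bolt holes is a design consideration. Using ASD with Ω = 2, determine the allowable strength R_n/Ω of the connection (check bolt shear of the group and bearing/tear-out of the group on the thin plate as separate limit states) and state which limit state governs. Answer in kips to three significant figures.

Bolt shear: A_b = π·0.75²/4 = 0.4418 in²; R_n = 68 × 0.4418 × 5 × 1 = 150.2 kips → 150.2 / 2 = 75.1 kips.
Bearing (1.2 l_c t F_u ≤ 2.4 d t F_u): upper limit = 2.4·0.75·0.25·65 = 29.25 kips.
  Edge l_c = 1.25 − 0.8125/2 = 0.8438 → r_n = 16.45 kips; interior l_c = 2.5 − 0.8125 = 1.688 → r_n = 29.25 kips.
  R_n,bearing = 1·16.45 + 4·29.25 = 133.5 kips → 133.5 / 2 = 66.7 kips.
Bearing governs: 66.7 kips.

66.7 kips (bearing governs)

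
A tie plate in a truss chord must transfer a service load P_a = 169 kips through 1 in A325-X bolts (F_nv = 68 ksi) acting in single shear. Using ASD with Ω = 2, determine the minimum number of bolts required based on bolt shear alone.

7 bolts

A_b = π·1²/4 = 0.7854 in².
Per-bolt allowable strength R_n/Ω = 68 × 0.7854 × 1 / 2 = 26.7 kips.
n ≥ 169 / 26.7 = 6.329 → use 7 bolts.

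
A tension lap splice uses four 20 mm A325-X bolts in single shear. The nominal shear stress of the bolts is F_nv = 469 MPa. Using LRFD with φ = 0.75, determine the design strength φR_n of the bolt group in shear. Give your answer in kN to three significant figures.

442 kN

A_b = π × 20² / 4 = 314.2 mm².
R_n = F_nv · A_b · n · n_s = 469 × 314.2 × 4 × 1 / 1000 = 589.4 kN.
Design strength φR_n = 0.75 × 589.4 = 442 kN.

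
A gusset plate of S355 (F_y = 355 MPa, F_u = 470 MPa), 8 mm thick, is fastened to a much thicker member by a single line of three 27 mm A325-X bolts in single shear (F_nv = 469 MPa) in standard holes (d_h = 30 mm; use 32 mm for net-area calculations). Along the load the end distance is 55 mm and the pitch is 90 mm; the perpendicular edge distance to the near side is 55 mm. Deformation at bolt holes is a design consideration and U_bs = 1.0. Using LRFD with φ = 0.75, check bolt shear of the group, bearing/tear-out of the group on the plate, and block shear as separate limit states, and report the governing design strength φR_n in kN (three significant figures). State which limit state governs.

Bolt shear: A_b = π·27²/4 = 572.6 mm²; R_n = 469 × 572.6 × 3 × 1 / 1000 = 805.6 kN → 0.75 × 805.6 = 604 kN.
Bearing: edge l_c = 40, r_n = 180.5 kN; interior l_c = 60, r_n = 243.6 kN; R_n = 180.5 + 2·243.6 = 667.8 kN → 501 kN.
Block shear: A_gv = 1880, A_nv = 1240, A_nt = 312 mm²; R_n = min(0.6F_uA_nv, 0.6F_yA_gv) + U_bs·F_u·A_nt = 496.3 kN → 372 kN.
Block shear governs: 372 kN.

372 kN (block shear governs)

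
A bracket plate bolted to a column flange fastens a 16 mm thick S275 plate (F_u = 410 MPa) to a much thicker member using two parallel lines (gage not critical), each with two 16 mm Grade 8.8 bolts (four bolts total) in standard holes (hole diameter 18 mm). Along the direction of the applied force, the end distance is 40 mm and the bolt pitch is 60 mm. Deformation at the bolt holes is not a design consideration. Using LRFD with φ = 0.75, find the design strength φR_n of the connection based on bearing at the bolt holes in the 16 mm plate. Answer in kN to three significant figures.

930 kN

Per bolt r_n = 1.5 l_c t F_u ≤ 3.0 d t F_u; upper limit = 3.0 × 16 × 16 × 410 / 1000 = 314.9 kN.
Edge bolt: l_c = 40 − 18/2 = 31 mm → 1.5 × 31 × 16 × 410 / 1000 = 305 → r_n = 305 kN.
Interior bolts: l_c = 60 − 18 = 42 mm → 1.5 × 42 × 16 × 410 / 1000 = 413.3 → r_n = 314.9 kN.
R_n = 2 × 305 + 2 × 314.9 = 1240 kN.
Design strength φR_n = 0.75 × 1240 = 930 kN.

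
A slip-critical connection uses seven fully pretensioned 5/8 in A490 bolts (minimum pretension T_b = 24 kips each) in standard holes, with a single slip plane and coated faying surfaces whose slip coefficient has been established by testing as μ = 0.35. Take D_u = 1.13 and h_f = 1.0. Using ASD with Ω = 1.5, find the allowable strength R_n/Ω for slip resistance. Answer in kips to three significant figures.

44.3 kips

R_n = μ · D_u · h_f · T_b · n_s · n_b = 0.35 × 1.13 × 1.0 × 24 × 1 × 7 = 66.44 kips.
Allowable strength R_n/Ω = 66.44 / 1.5 = 44.3 kips.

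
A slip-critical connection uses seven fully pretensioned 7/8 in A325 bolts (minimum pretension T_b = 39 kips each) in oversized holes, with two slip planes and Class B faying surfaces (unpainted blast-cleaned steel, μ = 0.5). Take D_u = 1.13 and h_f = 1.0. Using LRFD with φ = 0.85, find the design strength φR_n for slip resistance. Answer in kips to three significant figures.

262 kips

R_n = μ · D_u · h_f · T_b · n_s · n_b = 0.5 × 1.13 × 1.0 × 39 × 2 × 7 = 308.5 kips.
Design strength φR_n = 0.85 × 308.5 = 262 kips.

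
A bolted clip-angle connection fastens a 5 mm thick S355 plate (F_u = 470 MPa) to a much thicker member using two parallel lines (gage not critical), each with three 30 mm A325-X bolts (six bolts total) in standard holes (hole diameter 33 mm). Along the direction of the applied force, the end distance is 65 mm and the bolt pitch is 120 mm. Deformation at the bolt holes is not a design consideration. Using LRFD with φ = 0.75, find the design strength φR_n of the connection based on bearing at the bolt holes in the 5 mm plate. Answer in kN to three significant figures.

Per bolt r_n = 1.5 l_c t F_u ≤ 3.0 d t F_u; upper limit = 3.0 × 30 × 5 × 470 / 1000 = 211.5 kN.
Edge bolt: l_c = 65 − 33/2 = 48.5 mm → 1.5 × 48.5 × 5 × 470 / 1000 = 171 → r_n = 171 kN.
Interior bolts: l_c = 120 − 33 = 87 mm → 1.5 × 87 × 5 × 470 / 1000 = 306.7 → r_n = 211.5 kN.
R_n = 2 × 171 + 4 × 211.5 = 1188 kN.
Design strength φR_n = 0.75 × 1188 = 891 kN.

891 kN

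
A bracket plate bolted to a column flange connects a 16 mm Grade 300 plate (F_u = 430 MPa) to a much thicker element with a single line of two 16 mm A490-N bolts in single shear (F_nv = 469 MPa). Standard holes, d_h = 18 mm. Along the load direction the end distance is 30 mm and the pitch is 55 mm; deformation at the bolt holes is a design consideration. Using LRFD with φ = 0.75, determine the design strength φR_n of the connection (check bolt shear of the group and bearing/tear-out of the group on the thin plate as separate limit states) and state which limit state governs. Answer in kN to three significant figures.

Bolt shear: A_b = π·16²/4 = 201.1 mm²; R_n = 469 × 201.1 × 2 × 1 / 1000 = 188.6 kN → 0.75 × 188.6 = 141 kN.
Bearing (1.2 l_c t F_u ≤ 2.4 d t F_u): upper limit = 2.4·16·16·430 / 1000 = 264.2 kN.
  Edge l_c = 30 − 18/2 = 21 → r_n = 173.4 kN; interior l_c = 55 − 18 = 37 → r_n = 264.2 kN.
  R_n,bearing = 1·173.4 + 1·264.2 = 437.6 kN → 0.75 × 437.6 = 328 kN.
Bolt shear governs: 141 kN.

141 kN (bolt shear governs)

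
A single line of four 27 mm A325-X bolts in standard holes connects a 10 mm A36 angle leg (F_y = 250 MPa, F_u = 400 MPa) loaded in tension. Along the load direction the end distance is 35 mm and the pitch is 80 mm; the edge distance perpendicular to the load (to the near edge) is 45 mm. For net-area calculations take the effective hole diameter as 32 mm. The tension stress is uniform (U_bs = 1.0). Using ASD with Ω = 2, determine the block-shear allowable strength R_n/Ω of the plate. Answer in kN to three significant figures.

Shear plane L_v = 35 + 3·80 = 275 mm; A_gv = 275 × 10 = 2750 mm².
A_nv = (275 − 3.5·32) × 10 = 1630 mm².
A_nt = (45 − 0.5·32) × 10 = 290 mm².
0.6 F_u A_nv = 391.2 kN; 0.6 F_y A_gv = 412.5 kN → shear rupture governs the shear term.
R_n = 391.2 + 1.0 × 400 × 290 / 1000 = 507.2 kN.
Allowable strength R_n/Ω = 507.2 / 2 = 254 kN.

254 kN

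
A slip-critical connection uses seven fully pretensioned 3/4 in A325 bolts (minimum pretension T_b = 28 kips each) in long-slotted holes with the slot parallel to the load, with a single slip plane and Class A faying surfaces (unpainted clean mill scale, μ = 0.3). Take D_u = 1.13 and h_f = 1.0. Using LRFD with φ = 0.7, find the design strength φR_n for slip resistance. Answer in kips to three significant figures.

R_n = μ · D_u · h_f · T_b · n_s · n_b = 0.3 × 1.13 × 1.0 × 28 × 1 × 7 = 66.44 kips.
Design strength φR_n = 0.7 × 66.44 = 46.5 kips.

46.5 kips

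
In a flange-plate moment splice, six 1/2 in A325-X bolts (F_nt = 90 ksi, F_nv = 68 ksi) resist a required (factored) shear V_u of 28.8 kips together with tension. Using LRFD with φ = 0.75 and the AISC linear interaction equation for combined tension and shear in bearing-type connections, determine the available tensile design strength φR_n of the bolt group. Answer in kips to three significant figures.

65.3 kips

A_b = π·0.5²/4 = 0.1963 in²; f_rv = 28.8 / (6 × 0.1963) = 24.45 ksi.
F'_nt = 1.3 F_nt − (F_nt / φF_nv) f_rv = 1.3·90 − (90/(0.75·68))·24.45 = 73.86 ksi, capped at F_nt → F'_nt = 73.86 ksi.
R_n = F'_nt · A_b · n = 73.86 × 0.1963 × 6 = 87.01 kips.
Design strength φR_n = 0.75 × 87.01 = 65.3 kips.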